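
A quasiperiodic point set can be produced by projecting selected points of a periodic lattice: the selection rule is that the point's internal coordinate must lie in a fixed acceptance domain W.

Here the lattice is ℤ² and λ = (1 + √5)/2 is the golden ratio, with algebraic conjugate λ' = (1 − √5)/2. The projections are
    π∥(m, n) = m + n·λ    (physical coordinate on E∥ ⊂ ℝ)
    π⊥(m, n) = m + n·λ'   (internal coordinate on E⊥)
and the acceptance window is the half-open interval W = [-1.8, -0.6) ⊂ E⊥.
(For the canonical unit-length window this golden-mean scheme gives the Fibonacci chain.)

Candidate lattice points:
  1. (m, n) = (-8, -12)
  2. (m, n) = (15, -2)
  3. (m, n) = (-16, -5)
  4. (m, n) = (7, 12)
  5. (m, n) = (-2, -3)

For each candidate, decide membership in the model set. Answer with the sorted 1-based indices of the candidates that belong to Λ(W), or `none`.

none

Numerically λ ≈ 1.618034 and λ' = −1/λ ≈ -0.618034.
candidate 1: (m,n)=(-8,-12) → π∥ = -8-12·λ ≈ -27.416408, π⊥ = -8-12·λ' ≈ -0.583592 ∉ [-1.8, -0.6) ⇒ out
candidate 2: (m,n)=(15,-2) → π∥ = 15-2·λ ≈ 11.763932, π⊥ = 15-2·λ' ≈ 16.236068 ∉ [-1.8, -0.6) ⇒ out
candidate 3: (m,n)=(-16,-5) → π∥ = -16-5·λ ≈ -24.090170, π⊥ = -16-5·λ' ≈ -12.909830 ∉ [-1.8, -0.6) ⇒ out
candidate 4: (m,n)=(7,12) → π∥ = 7+12·λ ≈ 26.416408, π⊥ = 7+12·λ' ≈ -0.416408 ∉ [-1.8, -0.6) ⇒ out
candidate 5: (m,n)=(-2,-3) → π∥ = -2-3·λ ≈ -6.854102, π⊥ = -2-3·λ' ≈ -0.145898 ∉ [-1.8, -0.6) ⇒ out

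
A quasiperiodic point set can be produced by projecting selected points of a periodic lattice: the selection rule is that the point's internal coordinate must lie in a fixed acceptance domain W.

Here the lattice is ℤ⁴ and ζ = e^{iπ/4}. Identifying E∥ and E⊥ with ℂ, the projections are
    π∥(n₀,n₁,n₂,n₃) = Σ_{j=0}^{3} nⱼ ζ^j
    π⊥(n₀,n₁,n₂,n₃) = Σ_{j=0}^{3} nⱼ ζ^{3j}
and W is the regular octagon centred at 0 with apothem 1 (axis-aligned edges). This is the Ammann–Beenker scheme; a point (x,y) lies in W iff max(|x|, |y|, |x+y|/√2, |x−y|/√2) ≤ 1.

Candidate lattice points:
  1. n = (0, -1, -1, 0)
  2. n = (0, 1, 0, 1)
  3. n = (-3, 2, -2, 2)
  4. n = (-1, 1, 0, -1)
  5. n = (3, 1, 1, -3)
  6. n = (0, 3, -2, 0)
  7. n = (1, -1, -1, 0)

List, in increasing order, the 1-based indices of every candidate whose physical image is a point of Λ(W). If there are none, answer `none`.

With ζ = e^{iπ/4} the internal vectors are ζ^0,ζ^3,ζ^6,ζ^9.
candidate 1: n = (0, -1, -1, 0) → π⊥ ≈ (+0.70711, +0.29289); max(|x|,|y|,|x±y|/√2) = 0.70711 ≤ 1 ⇒ ∈ W
candidate 2: n = (0, 1, 0, 1) → π⊥ ≈ (+0.00000, +1.41421); max(|x|,|y|,|x±y|/√2) = 1.41421 > 1 ⇒ ∉ W
candidate 3: n = (-3, 2, -2, 2) → π⊥ ≈ (-3.00000, +4.82843); max(|x|,|y|,|x±y|/√2) = 5.53553 > 1 ⇒ ∉ W
candidate 4: n = (-1, 1, 0, -1) → π⊥ ≈ (-2.41421, +0.00000); max(|x|,|y|,|x±y|/√2) = 2.41421 > 1 ⇒ ∉ W
candidate 5: n = (3, 1, 1, -3) → π⊥ ≈ (+0.17157, -2.41421); max(|x|,|y|,|x±y|/√2) = 2.41421 > 1 ⇒ ∉ W
candidate 6: n = (0, 3, -2, 0) → π⊥ ≈ (-2.12132, +4.12132); max(|x|,|y|,|x±y|/√2) = 4.41421 > 1 ⇒ ∉ W
candidate 7: n = (1, -1, -1, 0) → π⊥ ≈ (+1.70711, +0.29289); max(|x|,|y|,|x±y|/√2) = 1.70711 > 1 ⇒ ∉ W

1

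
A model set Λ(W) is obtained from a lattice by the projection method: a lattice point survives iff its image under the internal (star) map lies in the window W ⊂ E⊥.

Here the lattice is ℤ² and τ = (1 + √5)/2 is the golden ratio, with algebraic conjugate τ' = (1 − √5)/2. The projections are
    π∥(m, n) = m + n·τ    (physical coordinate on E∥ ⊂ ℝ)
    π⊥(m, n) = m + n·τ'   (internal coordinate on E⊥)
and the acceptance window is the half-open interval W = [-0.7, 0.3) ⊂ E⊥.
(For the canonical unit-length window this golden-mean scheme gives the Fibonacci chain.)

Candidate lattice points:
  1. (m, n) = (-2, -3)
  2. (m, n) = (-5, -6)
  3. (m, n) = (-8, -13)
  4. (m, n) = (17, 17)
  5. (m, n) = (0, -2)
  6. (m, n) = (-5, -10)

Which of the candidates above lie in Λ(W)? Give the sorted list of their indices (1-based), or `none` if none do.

1, 3

Compute τ' = (1−√5)/2 = -0.6180, so π⊥(m,n) = m -0.6180·n.
candidate 1: (m,n)=(-2,-3) → π∥ = -2-3·τ ≈ -6.8541, π⊥ = -2-3·τ' ≈ -0.1459 ∈ [-0.7, 0.3) ⇒ IN Λ
candidate 2: (m,n)=(-5,-6) → π∥ = -5-6·τ ≈ -14.7082, π⊥ = -5-6·τ' ≈ -1.2918 ∉ [-0.7, 0.3) ⇒ out
candidate 3: (m,n)=(-8,-13) → π∥ = -8-13·τ ≈ -29.0344, π⊥ = -8-13·τ' ≈ 0.0344 ∈ [-0.7, 0.3) ⇒ IN Λ
candidate 4: (m,n)=(17,17) → π∥ = 17+17·τ ≈ 44.5066, π⊥ = 17+17·τ' ≈ 6.4934 ∉ [-0.7, 0.3) ⇒ out
candidate 5: (m,n)=(0,-2) → π∥ = 0-2·τ ≈ -3.2361, π⊥ = 0-2·τ' ≈ 1.2361 ∉ [-0.7, 0.3) ⇒ out
candidate 6: (m,n)=(-5,-10) → π∥ = -5-10·τ ≈ -21.1803, π⊥ = -5-10·τ' ≈ 1.1803 ∉ [-0.7, 0.3) ⇒ out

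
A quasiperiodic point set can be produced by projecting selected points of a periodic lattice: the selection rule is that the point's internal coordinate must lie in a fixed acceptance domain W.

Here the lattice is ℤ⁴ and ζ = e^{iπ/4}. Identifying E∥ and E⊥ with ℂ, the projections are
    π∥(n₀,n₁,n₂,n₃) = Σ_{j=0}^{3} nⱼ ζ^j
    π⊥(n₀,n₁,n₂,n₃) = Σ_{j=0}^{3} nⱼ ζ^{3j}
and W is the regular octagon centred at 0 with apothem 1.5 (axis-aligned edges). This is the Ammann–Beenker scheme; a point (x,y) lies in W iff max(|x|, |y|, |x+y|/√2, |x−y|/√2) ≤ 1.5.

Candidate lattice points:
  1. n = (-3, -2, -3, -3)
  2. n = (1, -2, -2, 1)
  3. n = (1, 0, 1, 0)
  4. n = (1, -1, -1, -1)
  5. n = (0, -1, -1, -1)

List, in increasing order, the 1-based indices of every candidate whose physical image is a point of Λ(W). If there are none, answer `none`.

3, 4, 5

With ζ = e^{iπ/4} the internal vectors are ζ^0,ζ^3,ζ^6,ζ^9.
#1 (-3, -2, -3, -3): internal (-3.7071, -0.5355); octagon support 3.7071 vs apothem 1.5 → ∉ W
#2 (1, -2, -2, 1): internal (3.1213, 1.2929); octagon support 3.1213 vs apothem 1.5 → ∉ W
#3 (1, 0, 1, 0): internal (1.0000, -1.0000); octagon support 1.4142 vs apothem 1.5 → ∈ W
#4 (1, -1, -1, -1): internal (1.0000, -0.4142); octagon support 1.0000 vs apothem 1.5 → ∈ W
#5 (0, -1, -1, -1): internal (0.0000, -0.4142); octagon support 0.4142 vs apothem 1.5 → ∈ W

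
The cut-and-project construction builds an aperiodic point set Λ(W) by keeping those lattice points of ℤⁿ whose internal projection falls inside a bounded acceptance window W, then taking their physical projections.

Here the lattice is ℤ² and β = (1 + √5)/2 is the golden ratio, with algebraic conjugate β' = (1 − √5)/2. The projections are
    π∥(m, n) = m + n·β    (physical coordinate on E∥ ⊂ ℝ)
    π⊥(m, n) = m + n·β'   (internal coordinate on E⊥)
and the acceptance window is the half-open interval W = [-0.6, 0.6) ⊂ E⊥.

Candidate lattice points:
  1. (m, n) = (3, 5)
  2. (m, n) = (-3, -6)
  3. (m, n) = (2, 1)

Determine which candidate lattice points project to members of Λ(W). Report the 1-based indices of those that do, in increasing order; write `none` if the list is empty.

Numerically β ≈ 1.6180 and β' = −1/β ≈ -0.6180.
#1 (3,5): internal coord 3 + (5)·β' = -0.0902; -0.0902 ∈ [-0.6, 0.6) → IN Λ
#2 (-3,-6): internal coord -3 + (-6)·β' = +0.7082; +0.7082 ∉ [-0.6, 0.6) → out
#3 (2,1): internal coord 2 + (1)·β' = +1.3820; +1.3820 ∉ [-0.6, 0.6) → out

1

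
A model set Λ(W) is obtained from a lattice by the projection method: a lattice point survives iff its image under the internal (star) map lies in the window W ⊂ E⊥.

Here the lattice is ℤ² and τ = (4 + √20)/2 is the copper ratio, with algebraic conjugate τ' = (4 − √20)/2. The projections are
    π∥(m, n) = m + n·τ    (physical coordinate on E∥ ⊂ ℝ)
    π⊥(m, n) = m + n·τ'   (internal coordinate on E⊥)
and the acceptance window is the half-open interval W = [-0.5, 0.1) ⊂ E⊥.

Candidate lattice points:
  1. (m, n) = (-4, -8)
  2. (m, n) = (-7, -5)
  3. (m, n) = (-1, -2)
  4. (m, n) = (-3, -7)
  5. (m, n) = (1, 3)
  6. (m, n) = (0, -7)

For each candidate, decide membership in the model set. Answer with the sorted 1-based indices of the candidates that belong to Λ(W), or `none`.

none

Numerically τ ≈ 4.23607 and τ' = −1/τ ≈ -0.23607.
#1 (-4,-8): internal coord -4 + (-8)·τ' = -2.11146; -2.11146 ∉ [-0.5, 0.1) → out
#2 (-7,-5): internal coord -7 + (-5)·τ' = -5.81966; -5.81966 ∉ [-0.5, 0.1) → out
#3 (-1,-2): internal coord -1 + (-2)·τ' = -0.52786; -0.52786 ∉ [-0.5, 0.1) → out
#4 (-3,-7): internal coord -3 + (-7)·τ' = -1.34752; -1.34752 ∉ [-0.5, 0.1) → out
#5 (1,3): internal coord 1 + (3)·τ' = +0.29180; +0.29180 ∉ [-0.5, 0.1) → out
#6 (0,-7): internal coord 0 + (-7)·τ' = +1.65248; +1.65248 ∉ [-0.5, 0.1) → out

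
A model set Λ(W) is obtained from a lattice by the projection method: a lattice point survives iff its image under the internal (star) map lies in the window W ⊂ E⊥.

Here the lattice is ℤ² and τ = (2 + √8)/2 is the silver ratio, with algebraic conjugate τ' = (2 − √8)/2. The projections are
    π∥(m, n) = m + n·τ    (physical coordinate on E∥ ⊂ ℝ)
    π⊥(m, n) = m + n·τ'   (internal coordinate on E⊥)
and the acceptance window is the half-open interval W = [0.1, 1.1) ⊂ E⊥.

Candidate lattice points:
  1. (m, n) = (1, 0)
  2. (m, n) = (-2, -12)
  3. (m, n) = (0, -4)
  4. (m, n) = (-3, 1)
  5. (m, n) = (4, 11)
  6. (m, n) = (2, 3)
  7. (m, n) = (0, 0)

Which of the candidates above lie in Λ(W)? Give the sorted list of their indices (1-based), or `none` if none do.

1, 6

τ' = (2−√8)/2 ≈ -0.414214.
candidate 1: (m,n)=(1,0) → π∥ = 1+0·τ ≈ 1.000000, π⊥ = 1+0·τ' ≈ 1.000000 ∈ [0.1, 1.1) ⇒ IN Λ
candidate 2: (m,n)=(-2,-12) → π∥ = -2-12·τ ≈ -30.970563, π⊥ = -2-12·τ' ≈ 2.970563 ∉ [0.1, 1.1) ⇒ out
candidate 3: (m,n)=(0,-4) → π∥ = 0-4·τ ≈ -9.656854, π⊥ = 0-4·τ' ≈ 1.656854 ∉ [0.1, 1.1) ⇒ out
candidate 4: (m,n)=(-3,1) → π∥ = -3+1·τ ≈ -0.585786, π⊥ = -3+1·τ' ≈ -3.414214 ∉ [0.1, 1.1) ⇒ out
candidate 5: (m,n)=(4,11) → π∥ = 4+11·τ ≈ 30.556349, π⊥ = 4+11·τ' ≈ -0.556349 ∉ [0.1, 1.1) ⇒ out
candidate 6: (m,n)=(2,3) → π∥ = 2+3·τ ≈ 9.242641, π⊥ = 2+3·τ' ≈ 0.757359 ∈ [0.1, 1.1) ⇒ IN Λ
candidate 7: (m,n)=(0,0) → π∥ = 0+0·τ ≈ 0.000000, π⊥ = 0+0·τ' ≈ 0.000000 ∉ [0.1, 1.1) ⇒ out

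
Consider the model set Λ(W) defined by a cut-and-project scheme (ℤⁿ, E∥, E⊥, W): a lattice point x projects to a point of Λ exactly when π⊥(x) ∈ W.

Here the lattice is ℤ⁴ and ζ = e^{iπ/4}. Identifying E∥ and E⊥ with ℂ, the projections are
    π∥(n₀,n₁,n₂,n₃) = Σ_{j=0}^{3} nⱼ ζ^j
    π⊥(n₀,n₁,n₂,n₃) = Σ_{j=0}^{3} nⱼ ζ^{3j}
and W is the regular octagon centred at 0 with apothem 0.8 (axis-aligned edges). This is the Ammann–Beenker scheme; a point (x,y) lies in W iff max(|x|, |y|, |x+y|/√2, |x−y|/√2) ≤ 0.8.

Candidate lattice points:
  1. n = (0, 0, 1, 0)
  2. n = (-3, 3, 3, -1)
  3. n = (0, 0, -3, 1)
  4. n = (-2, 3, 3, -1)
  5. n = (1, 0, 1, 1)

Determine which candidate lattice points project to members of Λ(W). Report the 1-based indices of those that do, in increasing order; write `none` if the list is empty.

none

With ζ = e^{iπ/4} the internal vectors are ζ^0,ζ^3,ζ^6,ζ^9.
candidate 1: n = (0, 0, 1, 0) → π⊥ ≈ (+0.00000, -1.00000); max(|x|,|y|,|x±y|/√2) = 1.00000 > 0.8 ⇒ ∉ W
candidate 2: n = (-3, 3, 3, -1) → π⊥ ≈ (-5.82843, -1.58579); max(|x|,|y|,|x±y|/√2) = 5.82843 > 0.8 ⇒ ∉ W
candidate 3: n = (0, 0, -3, 1) → π⊥ ≈ (+0.70711, +3.70711); max(|x|,|y|,|x±y|/√2) = 3.70711 > 0.8 ⇒ ∉ W
candidate 4: n = (-2, 3, 3, -1) → π⊥ ≈ (-4.82843, -1.58579); max(|x|,|y|,|x±y|/√2) = 4.82843 > 0.8 ⇒ ∉ W
candidate 5: n = (1, 0, 1, 1) → π⊥ ≈ (+1.70711, -0.29289); max(|x|,|y|,|x±y|/√2) = 1.70711 > 0.8 ⇒ ∉ W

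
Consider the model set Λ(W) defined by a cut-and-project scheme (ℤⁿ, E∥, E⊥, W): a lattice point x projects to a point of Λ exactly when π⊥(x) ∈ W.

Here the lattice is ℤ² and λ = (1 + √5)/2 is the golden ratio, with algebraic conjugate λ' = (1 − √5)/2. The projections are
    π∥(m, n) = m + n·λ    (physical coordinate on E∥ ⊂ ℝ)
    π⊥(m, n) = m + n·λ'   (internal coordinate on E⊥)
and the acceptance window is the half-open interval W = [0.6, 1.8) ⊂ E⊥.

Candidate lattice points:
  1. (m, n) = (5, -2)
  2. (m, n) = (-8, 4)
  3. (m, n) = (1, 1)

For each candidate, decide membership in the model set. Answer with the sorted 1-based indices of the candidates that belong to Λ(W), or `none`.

λ' = (1−√5)/2 ≈ -0.6180.
candidate 1: (m,n)=(5,-2) → π∥ = 5-2·λ ≈ 1.7639, π⊥ = 5-2·λ' ≈ 6.2361 ∉ [0.6, 1.8) ⇒ out
candidate 2: (m,n)=(-8,4) → π∥ = -8+4·λ ≈ -1.5279, π⊥ = -8+4·λ' ≈ -10.4721 ∉ [0.6, 1.8) ⇒ out
candidate 3: (m,n)=(1,1) → π∥ = 1+1·λ ≈ 2.6180, π⊥ = 1+1·λ' ≈ 0.3820 ∉ [0.6, 1.8) ⇒ out

none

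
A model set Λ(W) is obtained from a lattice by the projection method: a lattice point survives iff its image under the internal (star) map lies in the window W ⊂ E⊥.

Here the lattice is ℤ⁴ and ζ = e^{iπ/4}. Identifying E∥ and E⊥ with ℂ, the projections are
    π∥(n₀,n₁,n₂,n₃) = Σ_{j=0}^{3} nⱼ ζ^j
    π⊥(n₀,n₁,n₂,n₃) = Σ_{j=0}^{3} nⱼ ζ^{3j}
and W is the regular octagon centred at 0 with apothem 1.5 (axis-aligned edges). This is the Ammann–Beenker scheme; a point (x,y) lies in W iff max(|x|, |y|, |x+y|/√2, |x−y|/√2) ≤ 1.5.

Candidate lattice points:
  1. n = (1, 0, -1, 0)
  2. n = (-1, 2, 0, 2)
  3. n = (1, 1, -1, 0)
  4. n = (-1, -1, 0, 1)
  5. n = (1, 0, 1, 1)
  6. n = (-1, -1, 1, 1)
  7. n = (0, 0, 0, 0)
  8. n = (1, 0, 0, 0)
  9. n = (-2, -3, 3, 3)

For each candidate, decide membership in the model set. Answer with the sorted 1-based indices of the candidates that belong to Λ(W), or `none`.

1, 4, 6, 7, 8

π⊥(n) = n₀ + n₁ζ³ + n₂ζ⁶ + n₃ζ⁹ where ζ = e^{iπ/4}.
candidate 1: n = (1, 0, -1, 0) → π⊥ ≈ (+1.000000, +1.000000); max(|x|,|y|,|x±y|/√2) = 1.414214 ≤ 1.5 ⇒ ∈ W
candidate 2: n = (-1, 2, 0, 2) → π⊥ ≈ (-1.000000, +2.828427); max(|x|,|y|,|x±y|/√2) = 2.828427 > 1.5 ⇒ ∉ W
candidate 3: n = (1, 1, -1, 0) → π⊥ ≈ (+0.292893, +1.707107); max(|x|,|y|,|x±y|/√2) = 1.707107 > 1.5 ⇒ ∉ W
candidate 4: n = (-1, -1, 0, 1) → π⊥ ≈ (+0.414214, +0.000000); max(|x|,|y|,|x±y|/√2) = 0.414214 ≤ 1.5 ⇒ ∈ W
candidate 5: n = (1, 0, 1, 1) → π⊥ ≈ (+1.707107, -0.292893); max(|x|,|y|,|x±y|/√2) = 1.707107 > 1.5 ⇒ ∉ W
candidate 6: n = (-1, -1, 1, 1) → π⊥ ≈ (+0.414214, -1.000000); max(|x|,|y|,|x±y|/√2) = 1.000000 ≤ 1.5 ⇒ ∈ W
candidate 7: n = (0, 0, 0, 0) → π⊥ ≈ (+0.000000, +0.000000); max(|x|,|y|,|x±y|/√2) = 0.000000 ≤ 1.5 ⇒ ∈ W
candidate 8: n = (1, 0, 0, 0) → π⊥ ≈ (+1.000000, +0.000000); max(|x|,|y|,|x±y|/√2) = 1.000000 ≤ 1.5 ⇒ ∈ W
candidate 9: n = (-2, -3, 3, 3) → π⊥ ≈ (+2.242641, -3.000000); max(|x|,|y|,|x±y|/√2) = 3.707107 > 1.5 ⇒ ∉ W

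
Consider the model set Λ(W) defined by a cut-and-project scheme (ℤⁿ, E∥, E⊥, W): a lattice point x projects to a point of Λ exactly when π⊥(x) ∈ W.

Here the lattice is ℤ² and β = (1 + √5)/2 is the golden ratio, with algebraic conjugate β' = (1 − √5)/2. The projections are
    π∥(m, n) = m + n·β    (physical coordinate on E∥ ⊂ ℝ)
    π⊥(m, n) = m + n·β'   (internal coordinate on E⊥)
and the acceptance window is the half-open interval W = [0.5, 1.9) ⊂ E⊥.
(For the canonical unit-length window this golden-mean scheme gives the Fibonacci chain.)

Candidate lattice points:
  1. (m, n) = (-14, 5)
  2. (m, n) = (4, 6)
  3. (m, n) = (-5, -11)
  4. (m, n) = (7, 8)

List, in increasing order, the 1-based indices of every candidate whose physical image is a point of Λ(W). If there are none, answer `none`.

3

Compute β' = (1−√5)/2 = -0.61803, so π⊥(m,n) = m -0.61803·n.
candidate 1: (m,n)=(-14,5) → π∥ = -14+5·β ≈ -5.90983, π⊥ = -14+5·β' ≈ -17.09017 ∉ [0.5, 1.9) ⇒ out
candidate 2: (m,n)=(4,6) → π∥ = 4+6·β ≈ 13.70820, π⊥ = 4+6·β' ≈ 0.29180 ∉ [0.5, 1.9) ⇒ out
candidate 3: (m,n)=(-5,-11) → π∥ = -5-11·β ≈ -22.79837, π⊥ = -5-11·β' ≈ 1.79837 ∈ [0.5, 1.9) ⇒ IN Λ
candidate 4: (m,n)=(7,8) → π∥ = 7+8·β ≈ 19.94427, π⊥ = 7+8·β' ≈ 2.05573 ∉ [0.5, 1.9) ⇒ out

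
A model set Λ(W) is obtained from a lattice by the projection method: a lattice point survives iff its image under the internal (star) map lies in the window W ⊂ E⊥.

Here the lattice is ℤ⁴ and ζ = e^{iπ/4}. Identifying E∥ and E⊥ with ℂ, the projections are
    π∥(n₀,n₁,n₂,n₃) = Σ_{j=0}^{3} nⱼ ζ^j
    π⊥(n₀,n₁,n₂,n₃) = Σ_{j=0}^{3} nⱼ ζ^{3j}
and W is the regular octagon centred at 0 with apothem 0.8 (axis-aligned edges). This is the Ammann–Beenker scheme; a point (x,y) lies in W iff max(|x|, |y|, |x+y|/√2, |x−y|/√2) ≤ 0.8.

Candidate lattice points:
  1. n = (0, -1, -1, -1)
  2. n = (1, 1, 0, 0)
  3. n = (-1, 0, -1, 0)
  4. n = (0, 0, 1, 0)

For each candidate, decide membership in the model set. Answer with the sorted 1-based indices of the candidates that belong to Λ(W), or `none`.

With ζ = e^{iπ/4} the internal vectors are ζ^0,ζ^3,ζ^6,ζ^9.
#1 (0, -1, -1, -1): internal (0.0000, -0.4142); octagon support 0.4142 vs apothem 0.8 → ∈ W
#2 (1, 1, 0, 0): internal (0.2929, 0.7071); octagon support 0.7071 vs apothem 0.8 → ∈ W
#3 (-1, 0, -1, 0): internal (-1.0000, 1.0000); octagon support 1.4142 vs apothem 0.8 → ∉ W
#4 (0, 0, 1, 0): internal (0.0000, -1.0000); octagon support 1.0000 vs apothem 0.8 → ∉ W

1, 2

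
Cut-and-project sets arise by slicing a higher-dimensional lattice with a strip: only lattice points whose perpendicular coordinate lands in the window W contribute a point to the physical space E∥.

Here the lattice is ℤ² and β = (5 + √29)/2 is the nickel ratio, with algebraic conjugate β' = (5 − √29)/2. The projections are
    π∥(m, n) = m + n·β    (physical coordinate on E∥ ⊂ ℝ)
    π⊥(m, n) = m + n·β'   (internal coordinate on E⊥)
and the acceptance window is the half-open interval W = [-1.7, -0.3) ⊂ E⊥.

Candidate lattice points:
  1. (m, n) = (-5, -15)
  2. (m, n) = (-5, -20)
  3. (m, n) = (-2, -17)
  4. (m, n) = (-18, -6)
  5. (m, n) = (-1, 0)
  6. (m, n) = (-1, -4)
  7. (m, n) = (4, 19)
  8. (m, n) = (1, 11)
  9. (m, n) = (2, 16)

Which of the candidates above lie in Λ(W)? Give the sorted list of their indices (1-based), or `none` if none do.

2, 5, 8, 9

β' = (5−√29)/2 ≈ -0.1926.
[1] lift (-5,-15): star map gives -2.1113; window check -1.7 ≤ -2.1113 < -0.3 is false → out
[2] lift (-5,-20): star map gives -1.1484; window check -1.7 ≤ -1.1484 < -0.3 is true → IN Λ
[3] lift (-2,-17): star map gives 1.2739; window check -1.7 ≤ 1.2739 < -0.3 is false → out
[4] lift (-18,-6): star map gives -16.8445; window check -1.7 ≤ -16.8445 < -0.3 is false → out
[5] lift (-1,0): star map gives -1.0000; window check -1.7 ≤ -1.0000 < -0.3 is true → IN Λ
[6] lift (-1,-4): star map gives -0.2297; window check -1.7 ≤ -0.2297 < -0.3 is false → out
[7] lift (4,19): star map gives 0.3409; window check -1.7 ≤ 0.3409 < -0.3 is false → out
[8] lift (1,11): star map gives -1.1184; window check -1.7 ≤ -1.1184 < -0.3 is true → IN Λ
[9] lift (2,16): star map gives -1.0813; window check -1.7 ≤ -1.0813 < -0.3 is true → IN Λ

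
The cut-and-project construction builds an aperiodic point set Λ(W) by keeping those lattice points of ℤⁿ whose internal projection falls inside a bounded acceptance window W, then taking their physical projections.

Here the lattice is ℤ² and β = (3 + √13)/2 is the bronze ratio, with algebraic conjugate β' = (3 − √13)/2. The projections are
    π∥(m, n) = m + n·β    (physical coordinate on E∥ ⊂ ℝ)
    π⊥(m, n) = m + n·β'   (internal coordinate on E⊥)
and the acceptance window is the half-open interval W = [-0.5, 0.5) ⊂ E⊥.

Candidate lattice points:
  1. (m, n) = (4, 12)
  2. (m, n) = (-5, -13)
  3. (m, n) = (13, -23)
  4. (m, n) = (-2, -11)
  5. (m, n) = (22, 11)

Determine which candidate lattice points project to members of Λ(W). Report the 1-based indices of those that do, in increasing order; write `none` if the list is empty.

1

Compute β' = (3−√13)/2 = -0.302776, so π⊥(m,n) = m -0.302776·n.
[1] lift (4,12): star map gives 0.366692; window check -0.5 ≤ 0.366692 < 0.5 is true → IN Λ
[2] lift (-5,-13): star map gives -1.063917; window check -0.5 ≤ -1.063917 < 0.5 is false → out
[3] lift (13,-23): star map gives 19.963840; window check -0.5 ≤ 19.963840 < 0.5 is false → out
[4] lift (-2,-11): star map gives 1.330532; window check -0.5 ≤ 1.330532 < 0.5 is false → out
[5] lift (22,11): star map gives 18.669468; window check -0.5 ≤ 18.669468 < 0.5 is false → out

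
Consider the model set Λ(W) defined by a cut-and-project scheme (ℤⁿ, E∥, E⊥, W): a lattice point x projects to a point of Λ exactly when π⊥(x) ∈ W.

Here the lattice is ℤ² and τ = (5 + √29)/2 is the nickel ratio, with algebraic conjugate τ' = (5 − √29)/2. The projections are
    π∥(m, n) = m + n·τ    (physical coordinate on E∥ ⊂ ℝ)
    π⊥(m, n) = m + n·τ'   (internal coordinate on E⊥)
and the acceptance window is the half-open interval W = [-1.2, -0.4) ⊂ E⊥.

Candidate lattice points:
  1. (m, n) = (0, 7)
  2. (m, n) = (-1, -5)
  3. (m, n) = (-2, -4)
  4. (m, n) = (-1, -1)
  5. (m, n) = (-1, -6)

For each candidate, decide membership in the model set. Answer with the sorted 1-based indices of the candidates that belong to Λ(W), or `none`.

Compute τ' = (5−√29)/2 = -0.1926, so π⊥(m,n) = m -0.1926·n.
candidate 1: (m,n)=(0,7) → π∥ = 0+7·τ ≈ 36.3481, π⊥ = 0+7·τ' ≈ -1.3481 ∉ [-1.2, -0.4) ⇒ out
candidate 2: (m,n)=(-1,-5) → π∥ = -1-5·τ ≈ -26.9629, π⊥ = -1-5·τ' ≈ -0.0371 ∉ [-1.2, -0.4) ⇒ out
candidate 3: (m,n)=(-2,-4) → π∥ = -2-4·τ ≈ -22.7703, π⊥ = -2-4·τ' ≈ -1.2297 ∉ [-1.2, -0.4) ⇒ out
candidate 4: (m,n)=(-1,-1) → π∥ = -1-1·τ ≈ -6.1926, π⊥ = -1-1·τ' ≈ -0.8074 ∈ [-1.2, -0.4) ⇒ IN Λ
candidate 5: (m,n)=(-1,-6) → π∥ = -1-6·τ ≈ -32.1555, π⊥ = -1-6·τ' ≈ 0.1555 ∉ [-1.2, -0.4) ⇒ out

4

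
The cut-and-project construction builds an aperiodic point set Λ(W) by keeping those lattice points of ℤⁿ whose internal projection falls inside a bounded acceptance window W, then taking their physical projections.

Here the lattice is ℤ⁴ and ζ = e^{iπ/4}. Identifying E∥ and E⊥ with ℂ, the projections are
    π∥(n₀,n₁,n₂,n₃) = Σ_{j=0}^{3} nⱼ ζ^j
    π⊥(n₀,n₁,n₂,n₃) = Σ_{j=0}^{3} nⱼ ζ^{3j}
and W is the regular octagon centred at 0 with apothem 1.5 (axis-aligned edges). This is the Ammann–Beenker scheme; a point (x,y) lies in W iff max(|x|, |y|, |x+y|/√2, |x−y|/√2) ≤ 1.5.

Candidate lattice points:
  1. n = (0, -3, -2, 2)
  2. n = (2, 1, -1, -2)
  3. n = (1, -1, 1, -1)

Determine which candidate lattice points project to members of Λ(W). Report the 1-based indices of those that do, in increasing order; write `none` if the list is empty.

π⊥(n) = n₀ + n₁ζ³ + n₂ζ⁶ + n₃ζ⁹ where ζ = e^{iπ/4}.
#1 (0, -3, -2, 2): internal (3.53553, 1.29289); octagon support 3.53553 vs apothem 1.5 → ∉ W
#2 (2, 1, -1, -2): internal (-0.12132, 0.29289); octagon support 0.29289 vs apothem 1.5 → ∈ W
#3 (1, -1, 1, -1): internal (1.00000, -2.41421); octagon support 2.41421 vs apothem 1.5 → ∉ W

2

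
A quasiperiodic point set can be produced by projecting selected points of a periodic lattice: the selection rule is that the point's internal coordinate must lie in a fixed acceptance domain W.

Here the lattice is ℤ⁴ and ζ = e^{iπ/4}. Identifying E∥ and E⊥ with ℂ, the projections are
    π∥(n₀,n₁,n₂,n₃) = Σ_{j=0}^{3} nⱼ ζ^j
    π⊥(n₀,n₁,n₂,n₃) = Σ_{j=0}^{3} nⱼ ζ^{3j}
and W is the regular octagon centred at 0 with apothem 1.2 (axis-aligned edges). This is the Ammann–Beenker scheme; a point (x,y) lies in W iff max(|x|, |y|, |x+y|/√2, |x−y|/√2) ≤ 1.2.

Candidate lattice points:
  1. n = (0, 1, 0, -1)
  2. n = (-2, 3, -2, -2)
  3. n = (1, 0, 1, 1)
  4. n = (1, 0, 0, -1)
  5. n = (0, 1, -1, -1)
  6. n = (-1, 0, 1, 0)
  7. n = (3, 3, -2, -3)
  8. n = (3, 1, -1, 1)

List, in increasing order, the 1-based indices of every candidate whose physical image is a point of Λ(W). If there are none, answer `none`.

4

π⊥(n) = n₀ + n₁ζ³ + n₂ζ⁶ + n₃ζ⁹ where ζ = e^{iπ/4}.
#1 (0, 1, 0, -1): internal (-1.41421, 0.00000); octagon support 1.41421 vs apothem 1.2 → ∉ W
#2 (-2, 3, -2, -2): internal (-5.53553, 2.70711); octagon support 5.82843 vs apothem 1.2 → ∉ W
#3 (1, 0, 1, 1): internal (1.70711, -0.29289); octagon support 1.70711 vs apothem 1.2 → ∉ W
#4 (1, 0, 0, -1): internal (0.29289, -0.70711); octagon support 0.70711 vs apothem 1.2 → ∈ W
#5 (0, 1, -1, -1): internal (-1.41421, 1.00000); octagon support 1.70711 vs apothem 1.2 → ∉ W
#6 (-1, 0, 1, 0): internal (-1.00000, -1.00000); octagon support 1.41421 vs apothem 1.2 → ∉ W
#7 (3, 3, -2, -3): internal (-1.24264, 2.00000); octagon support 2.29289 vs apothem 1.2 → ∉ W
#8 (3, 1, -1, 1): internal (3.00000, 2.41421); octagon support 3.82843 vs apothem 1.2 → ∉ W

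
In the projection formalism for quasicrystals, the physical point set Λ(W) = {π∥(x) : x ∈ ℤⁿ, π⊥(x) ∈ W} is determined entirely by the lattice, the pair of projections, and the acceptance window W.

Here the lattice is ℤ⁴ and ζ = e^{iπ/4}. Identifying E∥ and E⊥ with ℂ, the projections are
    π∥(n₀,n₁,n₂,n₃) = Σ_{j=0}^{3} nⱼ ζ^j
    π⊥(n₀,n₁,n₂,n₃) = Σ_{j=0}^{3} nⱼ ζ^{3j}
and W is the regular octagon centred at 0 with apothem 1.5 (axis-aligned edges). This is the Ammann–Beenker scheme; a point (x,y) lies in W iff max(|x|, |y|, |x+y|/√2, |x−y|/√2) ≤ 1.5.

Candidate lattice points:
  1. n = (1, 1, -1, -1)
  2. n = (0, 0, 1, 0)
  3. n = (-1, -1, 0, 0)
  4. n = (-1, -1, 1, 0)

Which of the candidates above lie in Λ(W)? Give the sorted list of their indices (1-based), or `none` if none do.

Internal map: ζ^{3j} for j=0..3 gives (1,0), (−√2/2,√2/2), (0,−1), (√2/2,√2/2).
#1 (1, 1, -1, -1): internal (-0.414214, 1.000000); octagon support 1.000000 vs apothem 1.5 → ∈ W
#2 (0, 0, 1, 0): internal (0.000000, -1.000000); octagon support 1.000000 vs apothem 1.5 → ∈ W
#3 (-1, -1, 0, 0): internal (-0.292893, -0.707107); octagon support 0.707107 vs apothem 1.5 → ∈ W
#4 (-1, -1, 1, 0): internal (-0.292893, -1.707107); octagon support 1.707107 vs apothem 1.5 → ∉ W

1, 2, 3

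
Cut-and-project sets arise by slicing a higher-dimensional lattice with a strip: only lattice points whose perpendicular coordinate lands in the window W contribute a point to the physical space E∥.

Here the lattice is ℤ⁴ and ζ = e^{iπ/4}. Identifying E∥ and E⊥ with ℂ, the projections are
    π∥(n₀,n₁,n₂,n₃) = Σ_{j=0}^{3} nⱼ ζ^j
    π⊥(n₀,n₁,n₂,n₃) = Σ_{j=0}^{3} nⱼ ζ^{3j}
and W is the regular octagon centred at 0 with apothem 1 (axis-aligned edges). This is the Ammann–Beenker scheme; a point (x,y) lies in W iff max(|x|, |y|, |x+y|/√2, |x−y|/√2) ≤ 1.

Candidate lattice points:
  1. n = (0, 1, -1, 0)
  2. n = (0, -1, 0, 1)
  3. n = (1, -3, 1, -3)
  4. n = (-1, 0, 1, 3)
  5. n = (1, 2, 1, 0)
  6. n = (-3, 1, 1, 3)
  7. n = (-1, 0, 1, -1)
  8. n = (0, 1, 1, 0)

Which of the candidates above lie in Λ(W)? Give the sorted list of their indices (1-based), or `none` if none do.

5, 8

With ζ = e^{iπ/4} the internal vectors are ζ^0,ζ^3,ζ^6,ζ^9.
candidate 1: n = (0, 1, -1, 0) → π⊥ ≈ (-0.7071, +1.7071); max(|x|,|y|,|x±y|/√2) = 1.7071 > 1 ⇒ ∉ W
candidate 2: n = (0, -1, 0, 1) → π⊥ ≈ (+1.4142, +0.0000); max(|x|,|y|,|x±y|/√2) = 1.4142 > 1 ⇒ ∉ W
candidate 3: n = (1, -3, 1, -3) → π⊥ ≈ (+1.0000, -5.2426); max(|x|,|y|,|x±y|/√2) = 5.2426 > 1 ⇒ ∉ W
candidate 4: n = (-1, 0, 1, 3) → π⊥ ≈ (+1.1213, +1.1213); max(|x|,|y|,|x±y|/√2) = 1.5858 > 1 ⇒ ∉ W
candidate 5: n = (1, 2, 1, 0) → π⊥ ≈ (-0.4142, +0.4142); max(|x|,|y|,|x±y|/√2) = 0.5858 ≤ 1 ⇒ ∈ W
candidate 6: n = (-3, 1, 1, 3) → π⊥ ≈ (-1.5858, +1.8284); max(|x|,|y|,|x±y|/√2) = 2.4142 > 1 ⇒ ∉ W
candidate 7: n = (-1, 0, 1, -1) → π⊥ ≈ (-1.7071, -1.7071); max(|x|,|y|,|x±y|/√2) = 2.4142 > 1 ⇒ ∉ W
candidate 8: n = (0, 1, 1, 0) → π⊥ ≈ (-0.7071, -0.2929); max(|x|,|y|,|x±y|/√2) = 0.7071 ≤ 1 ⇒ ∈ W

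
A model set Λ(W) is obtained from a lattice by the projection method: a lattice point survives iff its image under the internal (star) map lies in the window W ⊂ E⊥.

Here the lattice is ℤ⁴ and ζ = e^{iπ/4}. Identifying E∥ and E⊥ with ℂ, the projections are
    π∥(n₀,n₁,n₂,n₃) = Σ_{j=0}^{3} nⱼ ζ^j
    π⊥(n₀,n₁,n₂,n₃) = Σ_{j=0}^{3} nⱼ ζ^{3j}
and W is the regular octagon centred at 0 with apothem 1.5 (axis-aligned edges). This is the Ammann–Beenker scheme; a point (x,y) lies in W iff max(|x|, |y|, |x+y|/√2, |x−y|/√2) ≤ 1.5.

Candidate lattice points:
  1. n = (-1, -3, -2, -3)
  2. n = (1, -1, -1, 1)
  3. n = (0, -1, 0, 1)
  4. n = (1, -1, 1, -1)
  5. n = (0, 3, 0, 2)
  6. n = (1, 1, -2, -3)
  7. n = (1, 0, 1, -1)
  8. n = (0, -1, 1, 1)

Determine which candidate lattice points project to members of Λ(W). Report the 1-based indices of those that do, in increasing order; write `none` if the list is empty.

With ζ = e^{iπ/4} the internal vectors are ζ^0,ζ^3,ζ^6,ζ^9.
#1 (-1, -3, -2, -3): internal (-1.000000, -2.242641); octagon support 2.292893 vs apothem 1.5 → ∉ W
#2 (1, -1, -1, 1): internal (2.414214, 1.000000); octagon support 2.414214 vs apothem 1.5 → ∉ W
#3 (0, -1, 0, 1): internal (1.414214, 0.000000); octagon support 1.414214 vs apothem 1.5 → ∈ W
#4 (1, -1, 1, -1): internal (1.000000, -2.414214); octagon support 2.414214 vs apothem 1.5 → ∉ W
#5 (0, 3, 0, 2): internal (-0.707107, 3.535534); octagon support 3.535534 vs apothem 1.5 → ∉ W
#6 (1, 1, -2, -3): internal (-1.828427, 0.585786); octagon support 1.828427 vs apothem 1.5 → ∉ W
#7 (1, 0, 1, -1): internal (0.292893, -1.707107); octagon support 1.707107 vs apothem 1.5 → ∉ W
#8 (0, -1, 1, 1): internal (1.414214, -1.000000); octagon support 1.707107 vs apothem 1.5 → ∉ W

3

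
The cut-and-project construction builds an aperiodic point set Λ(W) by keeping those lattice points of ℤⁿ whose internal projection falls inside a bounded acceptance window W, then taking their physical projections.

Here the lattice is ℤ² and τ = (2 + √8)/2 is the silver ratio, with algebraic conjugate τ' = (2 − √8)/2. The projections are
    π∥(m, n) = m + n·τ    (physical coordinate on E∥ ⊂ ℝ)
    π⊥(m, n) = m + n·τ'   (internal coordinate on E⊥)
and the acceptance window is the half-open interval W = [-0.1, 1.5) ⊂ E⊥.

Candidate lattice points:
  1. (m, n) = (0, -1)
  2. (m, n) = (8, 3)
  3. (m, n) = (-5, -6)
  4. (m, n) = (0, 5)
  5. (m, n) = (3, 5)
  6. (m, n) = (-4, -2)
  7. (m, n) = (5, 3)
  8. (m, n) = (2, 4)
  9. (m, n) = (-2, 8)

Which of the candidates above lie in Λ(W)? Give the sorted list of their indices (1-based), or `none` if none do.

Compute τ' = (2−√8)/2 = -0.41421, so π⊥(m,n) = m -0.41421·n.
candidate 1: (m,n)=(0,-1) → π∥ = 0-1·τ ≈ -2.41421, π⊥ = 0-1·τ' ≈ 0.41421 ∈ [-0.1, 1.5) ⇒ IN Λ
candidate 2: (m,n)=(8,3) → π∥ = 8+3·τ ≈ 15.24264, π⊥ = 8+3·τ' ≈ 6.75736 ∉ [-0.1, 1.5) ⇒ out
candidate 3: (m,n)=(-5,-6) → π∥ = -5-6·τ ≈ -19.48528, π⊥ = -5-6·τ' ≈ -2.51472 ∉ [-0.1, 1.5) ⇒ out
candidate 4: (m,n)=(0,5) → π∥ = 0+5·τ ≈ 12.07107, π⊥ = 0+5·τ' ≈ -2.07107 ∉ [-0.1, 1.5) ⇒ out
candidate 5: (m,n)=(3,5) → π∥ = 3+5·τ ≈ 15.07107, π⊥ = 3+5·τ' ≈ 0.92893 ∈ [-0.1, 1.5) ⇒ IN Λ
candidate 6: (m,n)=(-4,-2) → π∥ = -4-2·τ ≈ -8.82843, π⊥ = -4-2·τ' ≈ -3.17157 ∉ [-0.1, 1.5) ⇒ out
candidate 7: (m,n)=(5,3) → π∥ = 5+3·τ ≈ 12.24264, π⊥ = 5+3·τ' ≈ 3.75736 ∉ [-0.1, 1.5) ⇒ out
candidate 8: (m,n)=(2,4) → π∥ = 2+4·τ ≈ 11.65685, π⊥ = 2+4·τ' ≈ 0.34315 ∈ [-0.1, 1.5) ⇒ IN Λ
candidate 9: (m,n)=(-2,8) → π∥ = -2+8·τ ≈ 17.31371, π⊥ = -2+8·τ' ≈ -5.31371 ∉ [-0.1, 1.5) ⇒ out

1, 5, 8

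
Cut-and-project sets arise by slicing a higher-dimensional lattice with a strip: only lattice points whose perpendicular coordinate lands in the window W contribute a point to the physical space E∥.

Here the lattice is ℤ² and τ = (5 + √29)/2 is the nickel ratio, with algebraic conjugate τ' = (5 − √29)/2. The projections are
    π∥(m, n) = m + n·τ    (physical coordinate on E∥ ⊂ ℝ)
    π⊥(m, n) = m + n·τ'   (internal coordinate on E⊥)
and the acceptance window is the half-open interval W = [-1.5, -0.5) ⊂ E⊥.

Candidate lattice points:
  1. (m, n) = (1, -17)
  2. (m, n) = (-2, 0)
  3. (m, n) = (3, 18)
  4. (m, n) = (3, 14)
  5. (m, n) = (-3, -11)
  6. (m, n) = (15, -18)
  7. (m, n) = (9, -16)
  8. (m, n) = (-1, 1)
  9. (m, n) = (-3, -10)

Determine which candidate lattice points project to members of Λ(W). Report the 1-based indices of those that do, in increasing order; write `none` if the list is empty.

τ' = (5−√29)/2 ≈ -0.1926.
candidate 1: (m,n)=(1,-17) → π∥ = 1-17·τ ≈ -87.2739, π⊥ = 1-17·τ' ≈ 4.2739 ∉ [-1.5, -0.5) ⇒ out
candidate 2: (m,n)=(-2,0) → π∥ = -2+0·τ ≈ -2.0000, π⊥ = -2+0·τ' ≈ -2.0000 ∉ [-1.5, -0.5) ⇒ out
candidate 3: (m,n)=(3,18) → π∥ = 3+18·τ ≈ 96.4665, π⊥ = 3+18·τ' ≈ -0.4665 ∉ [-1.5, -0.5) ⇒ out
candidate 4: (m,n)=(3,14) → π∥ = 3+14·τ ≈ 75.6962, π⊥ = 3+14·τ' ≈ 0.3038 ∉ [-1.5, -0.5) ⇒ out
candidate 5: (m,n)=(-3,-11) → π∥ = -3-11·τ ≈ -60.1184, π⊥ = -3-11·τ' ≈ -0.8816 ∈ [-1.5, -0.5) ⇒ IN Λ
candidate 6: (m,n)=(15,-18) → π∥ = 15-18·τ ≈ -78.4665, π⊥ = 15-18·τ' ≈ 18.4665 ∉ [-1.5, -0.5) ⇒ out
candidate 7: (m,n)=(9,-16) → π∥ = 9-16·τ ≈ -74.0813, π⊥ = 9-16·τ' ≈ 12.0813 ∉ [-1.5, -0.5) ⇒ out
candidate 8: (m,n)=(-1,1) → π∥ = -1+1·τ ≈ 4.1926, π⊥ = -1+1·τ' ≈ -1.1926 ∈ [-1.5, -0.5) ⇒ IN Λ
candidate 9: (m,n)=(-3,-10) → π∥ = -3-10·τ ≈ -54.9258, π⊥ = -3-10·τ' ≈ -1.0742 ∈ [-1.5, -0.5) ⇒ IN Λ

5, 8, 9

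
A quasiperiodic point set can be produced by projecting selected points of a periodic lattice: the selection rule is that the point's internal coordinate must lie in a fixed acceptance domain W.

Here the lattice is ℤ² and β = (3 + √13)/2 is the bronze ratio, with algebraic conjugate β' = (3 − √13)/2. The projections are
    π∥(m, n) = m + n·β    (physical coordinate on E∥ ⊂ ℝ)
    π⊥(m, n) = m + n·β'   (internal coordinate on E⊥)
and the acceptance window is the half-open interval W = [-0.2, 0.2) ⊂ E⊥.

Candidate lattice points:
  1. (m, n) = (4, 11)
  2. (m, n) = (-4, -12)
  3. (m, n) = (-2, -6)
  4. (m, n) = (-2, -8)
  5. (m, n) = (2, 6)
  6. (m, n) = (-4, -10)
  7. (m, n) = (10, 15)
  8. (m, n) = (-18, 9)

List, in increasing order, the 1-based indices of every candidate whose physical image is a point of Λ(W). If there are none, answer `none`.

Compute β' = (3−√13)/2 = -0.30278, so π⊥(m,n) = m -0.30278·n.
candidate 1: (m,n)=(4,11) → π∥ = 4+11·β ≈ 40.33053, π⊥ = 4+11·β' ≈ 0.66947 ∉ [-0.2, 0.2) ⇒ out
candidate 2: (m,n)=(-4,-12) → π∥ = -4-12·β ≈ -43.63331, π⊥ = -4-12·β' ≈ -0.36669 ∉ [-0.2, 0.2) ⇒ out
candidate 3: (m,n)=(-2,-6) → π∥ = -2-6·β ≈ -21.81665, π⊥ = -2-6·β' ≈ -0.18335 ∈ [-0.2, 0.2) ⇒ IN Λ
candidate 4: (m,n)=(-2,-8) → π∥ = -2-8·β ≈ -28.42221, π⊥ = -2-8·β' ≈ 0.42221 ∉ [-0.2, 0.2) ⇒ out
candidate 5: (m,n)=(2,6) → π∥ = 2+6·β ≈ 21.81665, π⊥ = 2+6·β' ≈ 0.18335 ∈ [-0.2, 0.2) ⇒ IN Λ
candidate 6: (m,n)=(-4,-10) → π∥ = -4-10·β ≈ -37.02776, π⊥ = -4-10·β' ≈ -0.97224 ∉ [-0.2, 0.2) ⇒ out
candidate 7: (m,n)=(10,15) → π∥ = 10+15·β ≈ 59.54163, π⊥ = 10+15·β' ≈ 5.45837 ∉ [-0.2, 0.2) ⇒ out
candidate 8: (m,n)=(-18,9) → π∥ = -18+9·β ≈ 11.72498, π⊥ = -18+9·β' ≈ -20.72498 ∉ [-0.2, 0.2) ⇒ out

3, 5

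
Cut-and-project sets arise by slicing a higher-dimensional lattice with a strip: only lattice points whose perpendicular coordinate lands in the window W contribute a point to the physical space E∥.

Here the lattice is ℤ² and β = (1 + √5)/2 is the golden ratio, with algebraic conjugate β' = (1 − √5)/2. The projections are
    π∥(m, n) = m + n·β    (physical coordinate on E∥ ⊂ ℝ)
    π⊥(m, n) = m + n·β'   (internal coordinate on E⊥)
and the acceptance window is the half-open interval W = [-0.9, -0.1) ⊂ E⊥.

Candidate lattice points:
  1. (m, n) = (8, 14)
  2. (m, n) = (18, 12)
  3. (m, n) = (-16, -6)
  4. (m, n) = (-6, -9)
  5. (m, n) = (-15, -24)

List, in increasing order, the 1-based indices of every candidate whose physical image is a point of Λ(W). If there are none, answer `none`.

1, 4, 5

Compute β' = (1−√5)/2 = -0.618034, so π⊥(m,n) = m -0.618034·n.
candidate 1: (m,n)=(8,14) → π∥ = 8+14·β ≈ 30.652476, π⊥ = 8+14·β' ≈ -0.652476 ∈ [-0.9, -0.1) ⇒ IN Λ
candidate 2: (m,n)=(18,12) → π∥ = 18+12·β ≈ 37.416408, π⊥ = 18+12·β' ≈ 10.583592 ∉ [-0.9, -0.1) ⇒ out
candidate 3: (m,n)=(-16,-6) → π∥ = -16-6·β ≈ -25.708204, π⊥ = -16-6·β' ≈ -12.291796 ∉ [-0.9, -0.1) ⇒ out
candidate 4: (m,n)=(-6,-9) → π∥ = -6-9·β ≈ -20.562306, π⊥ = -6-9·β' ≈ -0.437694 ∈ [-0.9, -0.1) ⇒ IN Λ
candidate 5: (m,n)=(-15,-24) → π∥ = -15-24·β ≈ -53.832816, π⊥ = -15-24·β' ≈ -0.167184 ∈ [-0.9, -0.1) ⇒ IN Λ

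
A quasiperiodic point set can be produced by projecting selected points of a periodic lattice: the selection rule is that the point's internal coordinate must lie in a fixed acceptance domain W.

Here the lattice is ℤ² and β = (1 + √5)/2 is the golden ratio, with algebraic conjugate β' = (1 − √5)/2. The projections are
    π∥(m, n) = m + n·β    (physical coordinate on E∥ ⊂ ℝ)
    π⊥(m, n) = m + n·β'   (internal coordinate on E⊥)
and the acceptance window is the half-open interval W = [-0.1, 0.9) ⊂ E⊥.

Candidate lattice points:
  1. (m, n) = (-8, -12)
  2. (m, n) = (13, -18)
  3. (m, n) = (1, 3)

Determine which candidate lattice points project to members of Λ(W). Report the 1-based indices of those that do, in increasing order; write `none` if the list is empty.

none

β' = (1−√5)/2 ≈ -0.61803.
candidate 1: (m,n)=(-8,-12) → π∥ = -8-12·β ≈ -27.41641, π⊥ = -8-12·β' ≈ -0.58359 ∉ [-0.1, 0.9) ⇒ out
candidate 2: (m,n)=(13,-18) → π∥ = 13-18·β ≈ -16.12461, π⊥ = 13-18·β' ≈ 24.12461 ∉ [-0.1, 0.9) ⇒ out
candidate 3: (m,n)=(1,3) → π∥ = 1+3·β ≈ 5.85410, π⊥ = 1+3·β' ≈ -0.85410 ∉ [-0.1, 0.9) ⇒ out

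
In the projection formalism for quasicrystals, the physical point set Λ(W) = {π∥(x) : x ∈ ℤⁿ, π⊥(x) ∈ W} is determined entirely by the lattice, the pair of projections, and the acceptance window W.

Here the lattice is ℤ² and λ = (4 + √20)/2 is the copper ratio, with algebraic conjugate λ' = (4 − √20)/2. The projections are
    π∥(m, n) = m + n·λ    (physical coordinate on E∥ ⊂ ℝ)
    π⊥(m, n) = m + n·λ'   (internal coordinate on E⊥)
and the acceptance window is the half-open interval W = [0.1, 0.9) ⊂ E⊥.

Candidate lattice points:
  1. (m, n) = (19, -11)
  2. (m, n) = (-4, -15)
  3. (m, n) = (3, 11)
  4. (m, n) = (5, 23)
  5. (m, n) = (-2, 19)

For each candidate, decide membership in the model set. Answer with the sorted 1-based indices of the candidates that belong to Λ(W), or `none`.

3

Numerically λ ≈ 4.23607 and λ' = −1/λ ≈ -0.23607.
[1] lift (19,-11): star map gives 21.59675; window check 0.1 ≤ 21.59675 < 0.9 is false → out
[2] lift (-4,-15): star map gives -0.45898; window check 0.1 ≤ -0.45898 < 0.9 is false → out
[3] lift (3,11): star map gives 0.40325; window check 0.1 ≤ 0.40325 < 0.9 is true → IN Λ
[4] lift (5,23): star map gives -0.42956; window check 0.1 ≤ -0.42956 < 0.9 is false → out
[5] lift (-2,19): star map gives -6.48529; window check 0.1 ≤ -6.48529 < 0.9 is false → out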